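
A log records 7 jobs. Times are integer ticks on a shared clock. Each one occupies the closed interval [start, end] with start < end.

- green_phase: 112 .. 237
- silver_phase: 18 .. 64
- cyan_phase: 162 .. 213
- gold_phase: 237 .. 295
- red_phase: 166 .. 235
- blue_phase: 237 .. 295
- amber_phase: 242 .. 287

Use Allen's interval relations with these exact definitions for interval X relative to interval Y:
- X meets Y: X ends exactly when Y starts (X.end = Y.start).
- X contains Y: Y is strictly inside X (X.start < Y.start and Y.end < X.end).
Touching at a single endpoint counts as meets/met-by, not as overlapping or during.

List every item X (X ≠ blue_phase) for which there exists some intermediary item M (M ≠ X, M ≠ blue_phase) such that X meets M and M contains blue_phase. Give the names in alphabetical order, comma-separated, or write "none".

none

Target blue_phase = [237, 295].
Intermediaries M with M contains blue_phase: none.
Union: none.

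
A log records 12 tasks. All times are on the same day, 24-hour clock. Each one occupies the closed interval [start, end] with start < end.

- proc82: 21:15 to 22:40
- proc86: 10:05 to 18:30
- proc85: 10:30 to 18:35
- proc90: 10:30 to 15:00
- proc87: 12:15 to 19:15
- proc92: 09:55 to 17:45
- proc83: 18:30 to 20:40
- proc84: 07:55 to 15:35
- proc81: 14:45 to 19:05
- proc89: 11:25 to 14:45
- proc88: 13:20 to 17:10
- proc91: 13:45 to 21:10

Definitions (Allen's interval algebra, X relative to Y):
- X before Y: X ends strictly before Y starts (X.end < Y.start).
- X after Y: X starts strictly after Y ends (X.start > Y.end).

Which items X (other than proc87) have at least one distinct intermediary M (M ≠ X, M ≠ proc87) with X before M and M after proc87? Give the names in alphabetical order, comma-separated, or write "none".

Target proc87 = [12:15, 19:15].
Intermediaries M with M after proc87: proc82.
Via proc82 — items with X before proc82: proc81, proc83, proc84, proc85, proc86, proc88, proc89, proc90, proc91, proc92.
Union: proc81, proc83, proc84, proc85, proc86, proc88, proc89, proc90, proc91, proc92.

proc81, proc83, proc84, proc85, proc86, proc88, proc89, proc90, proc91, proc92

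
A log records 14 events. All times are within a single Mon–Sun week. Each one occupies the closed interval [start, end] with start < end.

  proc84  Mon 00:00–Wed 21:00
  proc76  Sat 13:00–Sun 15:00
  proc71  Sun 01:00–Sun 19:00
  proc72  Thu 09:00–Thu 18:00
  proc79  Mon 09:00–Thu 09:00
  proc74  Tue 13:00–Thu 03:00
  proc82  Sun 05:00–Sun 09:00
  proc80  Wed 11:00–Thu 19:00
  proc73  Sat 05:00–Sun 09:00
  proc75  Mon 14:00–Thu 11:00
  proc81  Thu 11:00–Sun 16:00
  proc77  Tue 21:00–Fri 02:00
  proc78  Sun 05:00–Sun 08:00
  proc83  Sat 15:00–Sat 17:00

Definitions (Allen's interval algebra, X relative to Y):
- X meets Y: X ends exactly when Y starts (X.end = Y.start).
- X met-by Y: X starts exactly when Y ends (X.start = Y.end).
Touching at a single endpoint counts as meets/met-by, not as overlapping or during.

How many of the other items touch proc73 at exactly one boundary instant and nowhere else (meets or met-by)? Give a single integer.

0

Target proc73 = [Sat 05:00, Sun 09:00].
proc71 [Sun 01:00, Sun 19:00] → overlapped-by → no.
proc72 [Thu 09:00, Thu 18:00] → before → no.
proc74 [Tue 13:00, Thu 03:00] → before → no.
proc75 [Mon 14:00, Thu 11:00] → before → no.
proc76 [Sat 13:00, Sun 15:00] → overlapped-by → no.
proc77 [Tue 21:00, Fri 02:00] → before → no.
proc78 [Sun 05:00, Sun 08:00] → during → no.
proc79 [Mon 09:00, Thu 09:00] → before → no.
proc80 [Wed 11:00, Thu 19:00] → before → no.
proc81 [Thu 11:00, Sun 16:00] → contains → no.
proc82 [Sun 05:00, Sun 09:00] → finishes → no.
proc83 [Sat 15:00, Sat 17:00] → during → no.
proc84 [Mon 00:00, Wed 21:00] → before → no.
Total: 0.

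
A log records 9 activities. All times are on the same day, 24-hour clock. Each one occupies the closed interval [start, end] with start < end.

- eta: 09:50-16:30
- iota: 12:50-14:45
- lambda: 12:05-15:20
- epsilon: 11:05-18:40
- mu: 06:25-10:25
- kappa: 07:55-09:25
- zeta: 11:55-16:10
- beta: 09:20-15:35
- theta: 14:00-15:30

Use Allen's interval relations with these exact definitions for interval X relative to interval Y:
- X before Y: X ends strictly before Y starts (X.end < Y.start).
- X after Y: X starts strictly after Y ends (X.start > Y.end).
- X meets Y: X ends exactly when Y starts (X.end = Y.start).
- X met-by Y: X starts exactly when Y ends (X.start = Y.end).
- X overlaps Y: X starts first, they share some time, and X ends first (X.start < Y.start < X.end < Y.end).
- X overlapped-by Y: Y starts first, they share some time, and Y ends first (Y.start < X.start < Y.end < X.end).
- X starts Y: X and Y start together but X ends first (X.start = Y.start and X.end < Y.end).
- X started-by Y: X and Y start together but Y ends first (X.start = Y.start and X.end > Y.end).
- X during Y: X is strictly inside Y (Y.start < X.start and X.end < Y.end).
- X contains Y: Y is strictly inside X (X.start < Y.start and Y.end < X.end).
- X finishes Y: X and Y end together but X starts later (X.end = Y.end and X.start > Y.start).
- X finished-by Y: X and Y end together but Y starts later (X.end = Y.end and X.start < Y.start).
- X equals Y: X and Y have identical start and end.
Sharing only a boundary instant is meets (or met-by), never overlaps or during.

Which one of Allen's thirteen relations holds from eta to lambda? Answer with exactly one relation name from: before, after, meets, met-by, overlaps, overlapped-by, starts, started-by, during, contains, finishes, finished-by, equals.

eta = [09:50, 16:30]; lambda = [12:05, 15:20].
Compare endpoints: eta.start < lambda.start, eta.start < lambda.end, eta.end > lambda.start, eta.end > lambda.end.
That pattern is 'contains'.

contains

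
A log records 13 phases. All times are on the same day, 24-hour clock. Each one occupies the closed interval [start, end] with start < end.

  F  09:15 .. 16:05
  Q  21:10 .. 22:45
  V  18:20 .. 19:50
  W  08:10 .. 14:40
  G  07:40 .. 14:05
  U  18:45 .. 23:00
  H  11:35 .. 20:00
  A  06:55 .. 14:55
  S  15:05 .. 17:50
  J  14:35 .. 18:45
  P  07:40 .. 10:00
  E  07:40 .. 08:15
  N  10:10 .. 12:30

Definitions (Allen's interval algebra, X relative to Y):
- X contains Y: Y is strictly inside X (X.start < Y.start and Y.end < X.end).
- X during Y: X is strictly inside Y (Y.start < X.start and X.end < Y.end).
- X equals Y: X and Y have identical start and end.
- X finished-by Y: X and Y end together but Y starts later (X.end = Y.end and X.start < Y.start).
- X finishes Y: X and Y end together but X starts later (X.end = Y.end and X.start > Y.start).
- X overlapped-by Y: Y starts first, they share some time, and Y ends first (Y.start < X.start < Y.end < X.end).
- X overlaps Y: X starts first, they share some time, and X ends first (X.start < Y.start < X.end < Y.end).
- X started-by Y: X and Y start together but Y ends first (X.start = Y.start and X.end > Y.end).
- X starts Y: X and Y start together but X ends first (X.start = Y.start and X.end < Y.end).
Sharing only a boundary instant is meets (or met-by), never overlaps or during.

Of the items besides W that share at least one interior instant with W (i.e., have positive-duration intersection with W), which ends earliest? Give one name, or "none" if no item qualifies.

Target W = [08:10, 14:40].
A [06:55, 14:55] → contains → candidate.
E [07:40, 08:15] → overlaps → candidate.
F [09:15, 16:05] → overlapped-by → candidate.
G [07:40, 14:05] → overlaps → candidate.
H [11:35, 20:00] → overlapped-by → candidate.
J [14:35, 18:45] → overlapped-by → candidate.
N [10:10, 12:30] → during → candidate.
P [07:40, 10:00] → overlaps → candidate.
Q [21:10, 22:45] → after → excluded.
S [15:05, 17:50] → after → excluded.
U [18:45, 23:00] → after → excluded.
V [18:20, 19:50] → after → excluded.
Among candidates, earliest end is 08:15 → E.

E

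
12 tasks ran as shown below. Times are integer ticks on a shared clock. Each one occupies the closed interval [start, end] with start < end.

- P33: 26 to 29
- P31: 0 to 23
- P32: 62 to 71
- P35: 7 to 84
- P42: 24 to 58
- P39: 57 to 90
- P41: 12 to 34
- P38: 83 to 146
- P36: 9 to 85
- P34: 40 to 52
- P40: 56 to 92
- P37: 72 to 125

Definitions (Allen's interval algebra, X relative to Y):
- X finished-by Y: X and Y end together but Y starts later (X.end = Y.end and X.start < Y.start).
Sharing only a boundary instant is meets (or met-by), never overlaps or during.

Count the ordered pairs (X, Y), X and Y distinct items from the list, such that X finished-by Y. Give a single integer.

Checking all 132 ordered pairs for relation 'finished-by'; matching pairs in alphabetical order:
No pair satisfies it.
Count: 0.

0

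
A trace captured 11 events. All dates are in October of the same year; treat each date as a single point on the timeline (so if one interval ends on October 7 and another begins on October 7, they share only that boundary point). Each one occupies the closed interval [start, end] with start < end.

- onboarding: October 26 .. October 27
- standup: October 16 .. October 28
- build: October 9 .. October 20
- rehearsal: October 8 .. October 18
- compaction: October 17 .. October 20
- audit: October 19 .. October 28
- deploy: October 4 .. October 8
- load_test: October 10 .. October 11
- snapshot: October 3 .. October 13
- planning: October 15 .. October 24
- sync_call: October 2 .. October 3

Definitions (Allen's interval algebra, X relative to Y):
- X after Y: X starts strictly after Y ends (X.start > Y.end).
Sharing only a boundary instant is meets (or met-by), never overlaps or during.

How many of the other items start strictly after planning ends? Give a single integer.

1

Target planning = [October 15, October 24].
audit [October 19, October 28] → overlapped-by → no.
build [October 9, October 20] → overlaps → no.
compaction [October 17, October 20] → during → no.
deploy [October 4, October 8] → before → no.
load_test [October 10, October 11] → before → no.
onboarding [October 26, October 27] → after → counts.
rehearsal [October 8, October 18] → overlaps → no.
snapshot [October 3, October 13] → before → no.
standup [October 16, October 28] → overlapped-by → no.
sync_call [October 2, October 3] → before → no.
Total: 1.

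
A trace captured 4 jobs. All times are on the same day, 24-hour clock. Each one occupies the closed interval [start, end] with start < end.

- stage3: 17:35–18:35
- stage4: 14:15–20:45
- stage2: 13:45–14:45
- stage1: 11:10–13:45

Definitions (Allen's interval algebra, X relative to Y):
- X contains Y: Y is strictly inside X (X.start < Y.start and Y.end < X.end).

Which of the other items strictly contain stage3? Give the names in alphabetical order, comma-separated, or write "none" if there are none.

stage4

Target stage3 = [17:35, 18:35].
stage1 [11:10, 13:45] → before → no.
stage2 [13:45, 14:45] → before → no.
stage4 [14:15, 20:45] → contains → yes.
Result: stage4.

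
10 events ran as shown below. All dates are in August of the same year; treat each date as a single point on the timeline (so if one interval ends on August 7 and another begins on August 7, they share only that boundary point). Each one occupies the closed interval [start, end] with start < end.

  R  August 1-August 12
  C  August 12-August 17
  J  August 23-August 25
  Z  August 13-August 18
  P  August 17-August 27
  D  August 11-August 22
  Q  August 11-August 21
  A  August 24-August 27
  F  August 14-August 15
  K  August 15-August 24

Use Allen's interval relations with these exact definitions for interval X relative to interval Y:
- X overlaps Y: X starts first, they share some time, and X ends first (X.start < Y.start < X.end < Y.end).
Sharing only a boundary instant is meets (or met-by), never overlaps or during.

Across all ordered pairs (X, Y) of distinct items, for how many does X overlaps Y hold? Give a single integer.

Checking all 90 ordered pairs for relation 'overlaps'; matching pairs in alphabetical order:
(C, K): C overlaps K ✓
(C, Z): C overlaps Z ✓
(D, K): D overlaps K ✓
(D, P): D overlaps P ✓
(J, A): J overlaps A ✓
(K, J): K overlaps J ✓
(K, P): K overlaps P ✓
(Q, K): Q overlaps K ✓
(Q, P): Q overlaps P ✓
(R, D): R overlaps D ✓
(R, Q): R overlaps Q ✓
(Z, K): Z overlaps K ✓
(Z, P): Z overlaps P ✓
Count: 13.

13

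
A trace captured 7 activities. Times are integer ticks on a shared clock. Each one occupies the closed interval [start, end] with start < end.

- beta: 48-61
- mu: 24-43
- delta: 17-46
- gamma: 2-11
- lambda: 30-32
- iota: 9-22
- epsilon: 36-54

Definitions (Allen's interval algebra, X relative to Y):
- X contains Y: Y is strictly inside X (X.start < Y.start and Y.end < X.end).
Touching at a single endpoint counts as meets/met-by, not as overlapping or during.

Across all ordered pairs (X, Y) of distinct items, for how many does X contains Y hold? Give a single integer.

3

Checking all 42 ordered pairs for relation 'contains'; matching pairs in alphabetical order:
(delta, lambda): delta contains lambda ✓
(delta, mu): delta contains mu ✓
(mu, lambda): mu contains lambda ✓
Count: 3.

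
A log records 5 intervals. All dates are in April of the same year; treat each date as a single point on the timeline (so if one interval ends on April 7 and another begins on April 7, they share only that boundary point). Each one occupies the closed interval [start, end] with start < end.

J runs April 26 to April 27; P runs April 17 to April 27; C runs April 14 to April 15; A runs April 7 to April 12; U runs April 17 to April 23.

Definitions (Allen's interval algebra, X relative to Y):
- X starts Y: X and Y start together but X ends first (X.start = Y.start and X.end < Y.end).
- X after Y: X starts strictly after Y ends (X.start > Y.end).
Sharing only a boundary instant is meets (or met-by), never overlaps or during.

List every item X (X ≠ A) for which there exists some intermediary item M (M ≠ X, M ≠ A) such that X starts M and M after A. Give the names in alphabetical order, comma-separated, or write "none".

U

Target A = [April 7, April 12].
Intermediaries M with M after A: C, J, P, U.
Via C — items with X starts C: none.
Via J — items with X starts J: none.
Via P — items with X starts P: U.
Via U — items with X starts U: none.
Union: U.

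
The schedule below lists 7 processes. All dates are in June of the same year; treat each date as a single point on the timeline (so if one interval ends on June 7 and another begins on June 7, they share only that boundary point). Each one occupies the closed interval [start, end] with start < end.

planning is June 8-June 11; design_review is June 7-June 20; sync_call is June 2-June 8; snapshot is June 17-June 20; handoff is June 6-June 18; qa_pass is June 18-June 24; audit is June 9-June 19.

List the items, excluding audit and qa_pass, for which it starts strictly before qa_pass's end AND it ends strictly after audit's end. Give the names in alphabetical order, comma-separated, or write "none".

design_review, snapshot

Conditions: its start is strictly before qa_pass's end (X.start < June 24) AND its end is strictly after audit's end (X.end > June 19).
design_review: start June 7 < June 24? ✓; end June 20 > June 19? ✓ → yes.
handoff: start June 6 < June 24? ✓; end June 18 > June 19? ✗ → no.
planning: start June 8 < June 24? ✓; end June 11 > June 19? ✗ → no.
snapshot: start June 17 < June 24? ✓; end June 20 > June 19? ✓ → yes.
sync_call: start June 2 < June 24? ✓; end June 8 > June 19? ✗ → no.
Result: design_review, snapshot.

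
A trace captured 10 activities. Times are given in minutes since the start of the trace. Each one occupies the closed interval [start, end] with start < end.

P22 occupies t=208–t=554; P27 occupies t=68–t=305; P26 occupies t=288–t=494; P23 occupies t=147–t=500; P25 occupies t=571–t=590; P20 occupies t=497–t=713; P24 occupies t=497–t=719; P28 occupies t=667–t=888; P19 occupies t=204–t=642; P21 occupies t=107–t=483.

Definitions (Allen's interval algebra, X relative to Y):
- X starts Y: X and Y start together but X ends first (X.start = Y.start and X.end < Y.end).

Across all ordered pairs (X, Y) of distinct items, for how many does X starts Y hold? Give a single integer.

Checking all 90 ordered pairs for relation 'starts'; matching pairs in alphabetical order:
(P20, P24): P20 starts P24 ✓
Count: 1.

1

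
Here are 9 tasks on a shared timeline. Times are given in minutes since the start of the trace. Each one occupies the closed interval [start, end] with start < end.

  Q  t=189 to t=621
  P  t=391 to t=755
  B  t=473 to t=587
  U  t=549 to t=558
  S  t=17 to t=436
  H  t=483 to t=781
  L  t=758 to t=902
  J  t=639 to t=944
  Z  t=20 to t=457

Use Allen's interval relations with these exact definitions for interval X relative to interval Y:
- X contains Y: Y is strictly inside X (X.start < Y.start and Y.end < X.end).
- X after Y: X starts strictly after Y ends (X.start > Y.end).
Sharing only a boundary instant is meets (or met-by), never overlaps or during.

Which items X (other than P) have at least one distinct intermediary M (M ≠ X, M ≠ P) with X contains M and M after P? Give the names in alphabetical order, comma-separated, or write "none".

J

Target P = [t=391, t=755].
Intermediaries M with M after P: L.
Via L — items with X contains L: J.
Union: J.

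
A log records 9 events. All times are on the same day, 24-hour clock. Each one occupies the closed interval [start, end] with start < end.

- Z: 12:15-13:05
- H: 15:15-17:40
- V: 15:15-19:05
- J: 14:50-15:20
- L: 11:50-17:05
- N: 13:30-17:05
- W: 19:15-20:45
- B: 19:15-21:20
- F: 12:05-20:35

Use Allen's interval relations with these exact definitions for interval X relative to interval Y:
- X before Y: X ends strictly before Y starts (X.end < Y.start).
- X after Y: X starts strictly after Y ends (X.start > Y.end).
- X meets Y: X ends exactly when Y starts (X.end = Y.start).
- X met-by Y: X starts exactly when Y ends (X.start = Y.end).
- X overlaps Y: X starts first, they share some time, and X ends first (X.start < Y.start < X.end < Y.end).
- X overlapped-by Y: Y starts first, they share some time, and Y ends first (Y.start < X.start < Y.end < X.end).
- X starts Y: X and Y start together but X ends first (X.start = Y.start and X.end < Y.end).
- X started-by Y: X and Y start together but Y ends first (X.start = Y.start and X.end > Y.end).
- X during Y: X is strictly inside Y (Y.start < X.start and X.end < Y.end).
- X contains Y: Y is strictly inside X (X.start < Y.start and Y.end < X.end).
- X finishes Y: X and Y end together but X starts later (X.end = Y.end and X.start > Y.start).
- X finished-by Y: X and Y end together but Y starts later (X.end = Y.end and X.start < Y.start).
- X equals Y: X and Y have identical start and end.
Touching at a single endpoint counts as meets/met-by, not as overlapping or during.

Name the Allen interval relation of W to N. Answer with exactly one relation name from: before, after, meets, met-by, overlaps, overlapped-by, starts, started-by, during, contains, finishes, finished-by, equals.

after

W = [19:15, 20:45]; N = [13:30, 17:05].
Compare endpoints: W.start > N.start, W.start > N.end, W.end > N.start, W.end > N.end.
That pattern is 'after'.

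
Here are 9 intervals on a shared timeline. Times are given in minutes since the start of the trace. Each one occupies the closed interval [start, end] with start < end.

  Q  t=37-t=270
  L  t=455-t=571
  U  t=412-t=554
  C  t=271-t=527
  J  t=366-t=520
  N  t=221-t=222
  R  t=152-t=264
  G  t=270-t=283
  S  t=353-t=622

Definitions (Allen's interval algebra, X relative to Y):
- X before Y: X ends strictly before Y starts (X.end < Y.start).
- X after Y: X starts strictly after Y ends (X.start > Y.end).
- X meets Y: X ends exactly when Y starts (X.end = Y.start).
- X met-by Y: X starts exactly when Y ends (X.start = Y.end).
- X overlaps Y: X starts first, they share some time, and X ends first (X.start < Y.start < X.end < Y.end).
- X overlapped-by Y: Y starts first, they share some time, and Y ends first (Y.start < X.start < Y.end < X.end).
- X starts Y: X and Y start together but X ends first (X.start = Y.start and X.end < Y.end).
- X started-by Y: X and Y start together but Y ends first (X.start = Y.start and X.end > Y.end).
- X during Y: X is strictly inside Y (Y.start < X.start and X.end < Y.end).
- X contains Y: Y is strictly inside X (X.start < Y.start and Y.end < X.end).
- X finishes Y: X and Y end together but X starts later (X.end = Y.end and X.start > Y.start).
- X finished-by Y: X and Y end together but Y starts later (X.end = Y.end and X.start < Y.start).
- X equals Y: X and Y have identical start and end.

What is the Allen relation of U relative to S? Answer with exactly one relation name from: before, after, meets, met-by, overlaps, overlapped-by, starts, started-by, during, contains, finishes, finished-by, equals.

during

U = [t=412, t=554]; S = [t=353, t=622].
Compare endpoints: U.start > S.start, U.start < S.end, U.end > S.start, U.end < S.end.
That pattern is 'during'.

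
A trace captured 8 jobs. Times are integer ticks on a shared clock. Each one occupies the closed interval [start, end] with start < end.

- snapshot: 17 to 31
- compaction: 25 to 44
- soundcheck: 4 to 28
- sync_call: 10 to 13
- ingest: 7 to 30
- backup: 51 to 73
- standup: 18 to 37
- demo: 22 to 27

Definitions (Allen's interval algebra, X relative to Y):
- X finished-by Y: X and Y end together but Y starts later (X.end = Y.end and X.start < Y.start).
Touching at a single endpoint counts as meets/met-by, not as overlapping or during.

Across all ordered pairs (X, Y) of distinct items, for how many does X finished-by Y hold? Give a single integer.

Checking all 56 ordered pairs for relation 'finished-by'; matching pairs in alphabetical order:
No pair satisfies it.
Count: 0.

0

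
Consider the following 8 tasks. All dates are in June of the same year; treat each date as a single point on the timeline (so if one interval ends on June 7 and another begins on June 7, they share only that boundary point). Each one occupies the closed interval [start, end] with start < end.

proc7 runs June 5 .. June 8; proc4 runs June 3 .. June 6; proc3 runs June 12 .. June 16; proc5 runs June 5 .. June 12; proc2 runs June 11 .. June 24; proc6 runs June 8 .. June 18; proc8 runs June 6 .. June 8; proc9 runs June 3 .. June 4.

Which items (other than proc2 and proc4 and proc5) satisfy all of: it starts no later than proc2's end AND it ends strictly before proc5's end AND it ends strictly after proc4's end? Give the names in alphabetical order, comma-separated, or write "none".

proc7, proc8

Conditions: its start is no later than proc2's end (X.start <= June 24) AND its end is strictly before proc5's end (X.end < June 12) AND its end is strictly after proc4's end (X.end > June 6).
proc3: start June 12 <= June 24? ✓; end June 16 < June 12? ✗; end June 16 > June 6? ✓ → no.
proc6: start June 8 <= June 24? ✓; end June 18 < June 12? ✗; end June 18 > June 6? ✓ → no.
proc7: start June 5 <= June 24? ✓; end June 8 < June 12? ✓; end June 8 > June 6? ✓ → yes.
proc8: start June 6 <= June 24? ✓; end June 8 < June 12? ✓; end June 8 > June 6? ✓ → yes.
proc9: start June 3 <= June 24? ✓; end June 4 < June 12? ✓; end June 4 > June 6? ✗ → no.
Result: proc7, proc8.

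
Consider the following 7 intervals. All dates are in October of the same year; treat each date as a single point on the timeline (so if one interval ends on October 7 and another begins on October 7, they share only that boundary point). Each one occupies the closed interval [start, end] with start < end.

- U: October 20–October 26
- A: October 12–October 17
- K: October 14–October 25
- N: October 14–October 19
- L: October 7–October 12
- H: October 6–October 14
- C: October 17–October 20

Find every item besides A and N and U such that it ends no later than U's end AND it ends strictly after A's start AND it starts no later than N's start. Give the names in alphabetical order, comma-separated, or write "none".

Conditions: its end is no later than U's end (X.end <= October 26) AND its end is strictly after A's start (X.end > October 12) AND its start is no later than N's start (X.start <= October 14).
C: end October 20 <= October 26? ✓; end October 20 > October 12? ✓; start October 17 <= October 14? ✗ → no.
H: end October 14 <= October 26? ✓; end October 14 > October 12? ✓; start October 6 <= October 14? ✓ → yes.
K: end October 25 <= October 26? ✓; end October 25 > October 12? ✓; start October 14 <= October 14? ✓ → yes.
L: end October 12 <= October 26? ✓; end October 12 > October 12? ✗; start October 7 <= October 14? ✓ → no.
Result: H, K.

H, K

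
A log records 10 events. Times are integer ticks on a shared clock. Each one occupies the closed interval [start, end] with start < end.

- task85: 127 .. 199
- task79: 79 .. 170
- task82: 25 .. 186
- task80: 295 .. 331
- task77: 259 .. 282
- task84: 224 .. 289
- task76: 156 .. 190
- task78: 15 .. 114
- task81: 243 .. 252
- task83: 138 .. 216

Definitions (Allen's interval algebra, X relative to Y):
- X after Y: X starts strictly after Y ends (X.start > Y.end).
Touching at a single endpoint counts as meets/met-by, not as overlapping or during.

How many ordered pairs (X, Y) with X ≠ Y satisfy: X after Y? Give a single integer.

Checking all 90 ordered pairs for relation 'after'; matching pairs in alphabetical order:
(task76, task78): task76 after task78 ✓
(task77, task76): task77 after task76 ✓
(task77, task78): task77 after task78 ✓
(task77, task79): task77 after task79 ✓
(task77, task81): task77 after task81 ✓
(task77, task82): task77 after task82 ✓
(task77, task83): task77 after task83 ✓
(task77, task85): task77 after task85 ✓
(task80, task76): task80 after task76 ✓
(task80, task77): task80 after task77 ✓
(task80, task78): task80 after task78 ✓
(task80, task79): task80 after task79 ✓
(task80, task81): task80 after task81 ✓
(task80, task82): task80 after task82 ✓
(task80, task83): task80 after task83 ✓
(task80, task84): task80 after task84 ✓
(task80, task85): task80 after task85 ✓
(task81, task76): task81 after task76 ✓
(task81, task78): task81 after task78 ✓
(task81, task79): task81 after task79 ✓
(task81, task82): task81 after task82 ✓
(task81, task83): task81 after task83 ✓
(task81, task85): task81 after task85 ✓
(task83, task78): task83 after task78 ✓
... plus 7 further pairs not listed.
Count: 31.

31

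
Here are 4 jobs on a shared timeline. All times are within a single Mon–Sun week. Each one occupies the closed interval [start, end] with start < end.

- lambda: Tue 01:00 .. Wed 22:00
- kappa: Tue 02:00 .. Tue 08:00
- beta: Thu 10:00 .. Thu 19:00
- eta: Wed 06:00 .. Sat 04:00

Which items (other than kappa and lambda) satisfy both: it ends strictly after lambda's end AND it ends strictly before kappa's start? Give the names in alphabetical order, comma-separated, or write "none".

Conditions: its end is strictly after lambda's end (X.end > Wed 22:00) AND its end is strictly before kappa's start (X.end < Tue 02:00).
beta: end Thu 19:00 > Wed 22:00? ✓; end Thu 19:00 < Tue 02:00? ✗ → no.
eta: end Sat 04:00 > Wed 22:00? ✓; end Sat 04:00 < Tue 02:00? ✗ → no.
Result: none.

none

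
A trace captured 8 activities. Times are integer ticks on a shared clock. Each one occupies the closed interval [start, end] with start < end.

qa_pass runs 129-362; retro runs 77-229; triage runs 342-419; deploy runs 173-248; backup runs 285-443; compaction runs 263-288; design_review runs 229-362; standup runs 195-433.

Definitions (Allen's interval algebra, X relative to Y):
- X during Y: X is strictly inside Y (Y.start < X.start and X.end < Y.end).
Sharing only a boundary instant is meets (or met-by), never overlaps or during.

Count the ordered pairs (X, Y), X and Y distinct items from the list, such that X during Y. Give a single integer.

Checking all 56 ordered pairs for relation 'during'; matching pairs in alphabetical order:
(compaction, design_review): compaction during design_review ✓
(compaction, qa_pass): compaction during qa_pass ✓
(compaction, standup): compaction during standup ✓
(deploy, qa_pass): deploy during qa_pass ✓
(design_review, standup): design_review during standup ✓
(triage, backup): triage during backup ✓
(triage, standup): triage during standup ✓
Count: 7.

7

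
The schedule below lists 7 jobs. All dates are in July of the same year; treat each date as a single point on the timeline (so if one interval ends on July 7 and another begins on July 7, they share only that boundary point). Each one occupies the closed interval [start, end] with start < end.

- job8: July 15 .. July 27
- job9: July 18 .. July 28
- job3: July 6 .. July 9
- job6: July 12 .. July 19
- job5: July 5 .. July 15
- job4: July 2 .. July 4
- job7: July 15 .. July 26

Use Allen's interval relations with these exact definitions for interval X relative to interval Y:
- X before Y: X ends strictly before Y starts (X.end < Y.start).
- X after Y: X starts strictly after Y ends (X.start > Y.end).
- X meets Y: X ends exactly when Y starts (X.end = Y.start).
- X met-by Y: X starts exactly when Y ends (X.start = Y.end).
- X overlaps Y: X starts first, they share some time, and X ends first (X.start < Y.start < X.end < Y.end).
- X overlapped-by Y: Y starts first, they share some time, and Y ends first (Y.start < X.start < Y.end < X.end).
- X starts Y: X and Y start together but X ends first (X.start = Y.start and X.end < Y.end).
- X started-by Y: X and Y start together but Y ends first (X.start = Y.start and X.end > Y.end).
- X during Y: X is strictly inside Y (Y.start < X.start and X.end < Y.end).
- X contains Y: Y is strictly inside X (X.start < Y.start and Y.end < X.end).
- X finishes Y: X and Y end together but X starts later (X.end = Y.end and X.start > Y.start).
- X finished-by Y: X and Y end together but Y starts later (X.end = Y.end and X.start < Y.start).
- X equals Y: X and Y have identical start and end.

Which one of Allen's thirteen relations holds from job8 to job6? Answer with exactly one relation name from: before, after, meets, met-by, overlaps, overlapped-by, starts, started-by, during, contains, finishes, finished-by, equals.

job8 = [July 15, July 27]; job6 = [July 12, July 19].
Compare endpoints: job8.start > job6.start, job8.start < job6.end, job8.end > job6.start, job8.end > job6.end.
That pattern is 'overlapped-by'.

overlapped-by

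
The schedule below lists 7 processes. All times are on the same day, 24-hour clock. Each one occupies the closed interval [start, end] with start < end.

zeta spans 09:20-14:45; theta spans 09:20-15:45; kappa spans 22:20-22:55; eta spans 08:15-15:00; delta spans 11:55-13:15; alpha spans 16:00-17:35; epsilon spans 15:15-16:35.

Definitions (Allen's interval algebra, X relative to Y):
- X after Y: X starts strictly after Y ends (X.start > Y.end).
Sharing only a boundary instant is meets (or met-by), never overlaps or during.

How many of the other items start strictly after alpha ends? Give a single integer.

1

Target alpha = [16:00, 17:35].
delta [11:55, 13:15] → before → no.
epsilon [15:15, 16:35] → overlaps → no.
eta [08:15, 15:00] → before → no.
kappa [22:20, 22:55] → after → counts.
theta [09:20, 15:45] → before → no.
zeta [09:20, 14:45] → before → no.
Total: 1.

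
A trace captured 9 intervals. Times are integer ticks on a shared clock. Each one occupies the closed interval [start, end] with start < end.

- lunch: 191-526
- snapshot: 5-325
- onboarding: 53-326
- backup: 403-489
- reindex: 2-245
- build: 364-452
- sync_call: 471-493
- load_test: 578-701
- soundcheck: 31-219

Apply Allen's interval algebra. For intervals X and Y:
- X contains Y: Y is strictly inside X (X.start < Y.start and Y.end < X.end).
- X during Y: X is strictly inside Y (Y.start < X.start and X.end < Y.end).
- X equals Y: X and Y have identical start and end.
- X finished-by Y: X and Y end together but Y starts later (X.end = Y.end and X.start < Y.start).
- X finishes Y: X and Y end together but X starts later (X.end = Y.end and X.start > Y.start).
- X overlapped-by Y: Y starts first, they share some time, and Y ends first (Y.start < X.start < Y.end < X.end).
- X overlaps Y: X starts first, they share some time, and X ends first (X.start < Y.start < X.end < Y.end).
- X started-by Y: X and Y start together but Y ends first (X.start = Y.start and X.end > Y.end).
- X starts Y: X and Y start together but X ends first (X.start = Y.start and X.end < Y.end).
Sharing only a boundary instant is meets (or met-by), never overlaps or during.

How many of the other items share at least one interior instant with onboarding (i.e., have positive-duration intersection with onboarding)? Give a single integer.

4

Target onboarding = [53, 326].
backup [403, 489] → after → no.
build [364, 452] → after → no.
load_test [578, 701] → after → no.
lunch [191, 526] → overlapped-by → counts.
reindex [2, 245] → overlaps → counts.
snapshot [5, 325] → overlaps → counts.
soundcheck [31, 219] → overlaps → counts.
sync_call [471, 493] → after → no.
Total: 4.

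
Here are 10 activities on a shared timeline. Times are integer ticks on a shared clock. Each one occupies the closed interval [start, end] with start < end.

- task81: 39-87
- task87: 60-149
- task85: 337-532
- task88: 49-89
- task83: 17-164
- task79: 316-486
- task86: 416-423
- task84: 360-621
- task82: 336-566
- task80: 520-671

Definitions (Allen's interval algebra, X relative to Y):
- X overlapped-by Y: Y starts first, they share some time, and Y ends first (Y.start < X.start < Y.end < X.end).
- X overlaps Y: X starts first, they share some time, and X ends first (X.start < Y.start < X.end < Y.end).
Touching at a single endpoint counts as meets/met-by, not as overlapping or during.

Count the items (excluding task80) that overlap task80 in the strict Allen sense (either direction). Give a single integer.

3

Target task80 = [520, 671].
task79 [316, 486] → before → no.
task81 [39, 87] → before → no.
task82 [336, 566] → overlaps → counts.
task83 [17, 164] → before → no.
task84 [360, 621] → overlaps → counts.
task85 [337, 532] → overlaps → counts.
task86 [416, 423] → before → no.
task87 [60, 149] → before → no.
task88 [49, 89] → before → no.
Total: 3.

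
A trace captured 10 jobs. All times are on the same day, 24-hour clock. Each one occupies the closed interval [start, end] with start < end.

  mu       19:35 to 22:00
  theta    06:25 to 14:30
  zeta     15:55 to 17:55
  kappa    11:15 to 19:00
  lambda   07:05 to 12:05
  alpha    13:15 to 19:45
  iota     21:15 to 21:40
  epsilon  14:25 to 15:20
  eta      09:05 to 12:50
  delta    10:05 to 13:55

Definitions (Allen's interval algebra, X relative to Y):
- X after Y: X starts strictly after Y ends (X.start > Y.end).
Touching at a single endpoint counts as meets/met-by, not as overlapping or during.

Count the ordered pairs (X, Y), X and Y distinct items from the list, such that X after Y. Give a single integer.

Checking all 90 ordered pairs for relation 'after'; matching pairs in alphabetical order:
(alpha, eta): alpha after eta ✓
(alpha, lambda): alpha after lambda ✓
(epsilon, delta): epsilon after delta ✓
(epsilon, eta): epsilon after eta ✓
(epsilon, lambda): epsilon after lambda ✓
(iota, alpha): iota after alpha ✓
(iota, delta): iota after delta ✓
(iota, epsilon): iota after epsilon ✓
(iota, eta): iota after eta ✓
(iota, kappa): iota after kappa ✓
(iota, lambda): iota after lambda ✓
(iota, theta): iota after theta ✓
(iota, zeta): iota after zeta ✓
(mu, delta): mu after delta ✓
(mu, epsilon): mu after epsilon ✓
(mu, eta): mu after eta ✓
(mu, kappa): mu after kappa ✓
(mu, lambda): mu after lambda ✓
(mu, theta): mu after theta ✓
(mu, zeta): mu after zeta ✓
(zeta, delta): zeta after delta ✓
(zeta, epsilon): zeta after epsilon ✓
(zeta, eta): zeta after eta ✓
(zeta, lambda): zeta after lambda ✓
... plus 1 further pairs not listed.
Count: 25.

25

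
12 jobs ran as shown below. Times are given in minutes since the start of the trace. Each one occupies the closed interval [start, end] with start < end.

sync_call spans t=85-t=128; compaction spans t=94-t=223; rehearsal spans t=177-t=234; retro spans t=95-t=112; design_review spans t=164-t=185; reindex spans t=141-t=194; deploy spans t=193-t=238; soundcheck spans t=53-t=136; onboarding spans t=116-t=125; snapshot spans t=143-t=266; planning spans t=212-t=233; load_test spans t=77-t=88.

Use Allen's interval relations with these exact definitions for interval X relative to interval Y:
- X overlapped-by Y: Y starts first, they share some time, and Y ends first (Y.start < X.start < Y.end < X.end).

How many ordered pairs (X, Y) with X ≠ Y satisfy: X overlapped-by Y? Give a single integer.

12

Checking all 132 ordered pairs for relation 'overlapped-by'; matching pairs in alphabetical order:
(compaction, soundcheck): compaction overlapped-by soundcheck ✓
(compaction, sync_call): compaction overlapped-by sync_call ✓
(deploy, compaction): deploy overlapped-by compaction ✓
(deploy, rehearsal): deploy overlapped-by rehearsal ✓
(deploy, reindex): deploy overlapped-by reindex ✓
(planning, compaction): planning overlapped-by compaction ✓
(rehearsal, compaction): rehearsal overlapped-by compaction ✓
(rehearsal, design_review): rehearsal overlapped-by design_review ✓
(rehearsal, reindex): rehearsal overlapped-by reindex ✓
(snapshot, compaction): snapshot overlapped-by compaction ✓
(snapshot, reindex): snapshot overlapped-by reindex ✓
(sync_call, load_test): sync_call overlapped-by load_test ✓
Count: 12.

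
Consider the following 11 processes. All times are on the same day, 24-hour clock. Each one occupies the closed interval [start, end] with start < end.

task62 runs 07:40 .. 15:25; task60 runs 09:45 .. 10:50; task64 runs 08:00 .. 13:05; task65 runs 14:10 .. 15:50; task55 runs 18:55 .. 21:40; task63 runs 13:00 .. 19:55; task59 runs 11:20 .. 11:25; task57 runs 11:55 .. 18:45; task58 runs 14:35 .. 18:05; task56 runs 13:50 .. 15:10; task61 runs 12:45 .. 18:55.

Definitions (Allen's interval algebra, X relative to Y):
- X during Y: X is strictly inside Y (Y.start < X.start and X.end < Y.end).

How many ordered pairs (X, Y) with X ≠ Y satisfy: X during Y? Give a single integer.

15

Checking all 110 ordered pairs for relation 'during'; matching pairs in alphabetical order:
(task56, task57): task56 during task57 ✓
(task56, task61): task56 during task61 ✓
(task56, task62): task56 during task62 ✓
(task56, task63): task56 during task63 ✓
(task58, task57): task58 during task57 ✓
(task58, task61): task58 during task61 ✓
(task58, task63): task58 during task63 ✓
(task59, task62): task59 during task62 ✓
(task59, task64): task59 during task64 ✓
(task60, task62): task60 during task62 ✓
(task60, task64): task60 during task64 ✓
(task64, task62): task64 during task62 ✓
(task65, task57): task65 during task57 ✓
(task65, task61): task65 during task61 ✓
(task65, task63): task65 during task63 ✓
Count: 15.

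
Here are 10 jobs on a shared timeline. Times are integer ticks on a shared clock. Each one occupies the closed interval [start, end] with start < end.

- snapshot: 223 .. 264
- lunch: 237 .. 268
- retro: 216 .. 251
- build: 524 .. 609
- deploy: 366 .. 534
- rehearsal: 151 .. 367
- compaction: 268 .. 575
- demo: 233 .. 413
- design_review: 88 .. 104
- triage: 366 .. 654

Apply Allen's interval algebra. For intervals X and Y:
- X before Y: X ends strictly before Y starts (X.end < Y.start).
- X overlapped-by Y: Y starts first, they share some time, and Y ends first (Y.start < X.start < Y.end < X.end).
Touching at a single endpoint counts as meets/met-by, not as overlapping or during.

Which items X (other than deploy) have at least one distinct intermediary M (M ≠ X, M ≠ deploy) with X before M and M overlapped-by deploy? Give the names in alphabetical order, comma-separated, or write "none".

demo, design_review, lunch, rehearsal, retro, snapshot

Target deploy = [366, 534].
Intermediaries M with M overlapped-by deploy: build.
Via build — items with X before build: demo, design_review, lunch, rehearsal, retro, snapshot.
Union: demo, design_review, lunch, rehearsal, retro, snapshot.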